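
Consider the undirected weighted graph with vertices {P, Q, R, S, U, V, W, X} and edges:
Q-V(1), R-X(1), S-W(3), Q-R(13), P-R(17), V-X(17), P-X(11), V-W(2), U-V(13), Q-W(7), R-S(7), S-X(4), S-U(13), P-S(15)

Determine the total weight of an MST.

35

Sort edges by weight, then run Kruskal:
Q-V (1): add — endpoints in different components.
R-X (1): add — endpoints in different components.
V-W (2): add — endpoints in different components.
S-W (3): add — endpoints in different components.
S-X (4): add — endpoints in different components.
Q-W (7): skip — Q and W already connected.
R-S (7): skip — R and S already connected.
P-X (11): add — endpoints in different components.
Q-R (13): skip — Q and R already connected.
S-U (13): add — endpoints in different components.
MST edges: Q-V, R-X, V-W, S-W, S-X, P-X, S-U; total weight 1+1+2+3+4+11+13 = 35.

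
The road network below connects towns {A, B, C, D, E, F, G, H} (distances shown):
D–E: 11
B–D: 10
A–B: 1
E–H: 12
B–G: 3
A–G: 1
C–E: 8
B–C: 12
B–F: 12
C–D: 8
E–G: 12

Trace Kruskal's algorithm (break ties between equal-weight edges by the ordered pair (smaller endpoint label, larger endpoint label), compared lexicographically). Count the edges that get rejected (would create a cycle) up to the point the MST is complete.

Sort edges by weight, then run Kruskal:
A–B (1): add — endpoints in different components.
A–G (1): add — endpoints in different components.
B–G (3): skip — B and G already connected.
C–D (8): add — endpoints in different components.
C–E (8): add — endpoints in different components.
B–D (10): add — endpoints in different components.
D–E (11): skip — D and E already connected.
B–C (12): skip — B and C already connected.
B–F (12): add — endpoints in different components.
E–G (12): skip — E and G already connected.
E–H (12): add — endpoints in different components.
Edges rejected before the tree was complete: 4.

4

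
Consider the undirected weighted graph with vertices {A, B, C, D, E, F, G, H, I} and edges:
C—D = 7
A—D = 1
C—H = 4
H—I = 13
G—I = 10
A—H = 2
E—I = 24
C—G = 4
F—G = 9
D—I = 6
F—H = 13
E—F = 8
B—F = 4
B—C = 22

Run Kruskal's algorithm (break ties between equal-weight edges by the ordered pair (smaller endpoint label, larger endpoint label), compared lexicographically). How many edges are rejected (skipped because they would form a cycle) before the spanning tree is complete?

1

Kruskal: consider edges lightest-first.
A—D (1): add — endpoints in different components.
A—H (2): add — endpoints in different components.
B—F (4): add — endpoints in different components.
C—G (4): add — endpoints in different components.
C—H (4): add — endpoints in different components.
D—I (6): add — endpoints in different components.
C—D (7): skip — C and D already connected.
E—F (8): add — endpoints in different components.
F—G (9): add — endpoints in different components.
Edges rejected before the tree was complete: 1.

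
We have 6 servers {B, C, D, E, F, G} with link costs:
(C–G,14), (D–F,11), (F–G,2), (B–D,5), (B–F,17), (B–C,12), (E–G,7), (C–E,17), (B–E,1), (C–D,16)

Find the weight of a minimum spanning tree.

Sort edges by weight, then run Kruskal:
B–E (1): add — endpoints in different components.
F–G (2): add — endpoints in different components.
B–D (5): add — endpoints in different components.
E–G (7): add — endpoints in different components.
D–F (11): skip — D and F already connected.
B–C (12): add — endpoints in different components.
MST edges: B–E, F–G, B–D, E–G, B–C; total weight 1+2+5+7+12 = 27.

27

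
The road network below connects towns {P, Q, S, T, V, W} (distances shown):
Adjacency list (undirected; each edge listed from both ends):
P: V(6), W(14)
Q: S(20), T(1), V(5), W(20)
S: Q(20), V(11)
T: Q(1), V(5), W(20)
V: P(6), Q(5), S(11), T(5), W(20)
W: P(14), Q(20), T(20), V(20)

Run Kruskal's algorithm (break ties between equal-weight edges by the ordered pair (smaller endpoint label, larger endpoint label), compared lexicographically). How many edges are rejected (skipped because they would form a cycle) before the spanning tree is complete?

1

Kruskal: consider edges lightest-first.
Q-T (1): add — endpoints in different components.
Q-V (5): add — endpoints in different components.
T-V (5): skip — T and V already connected.
P-V (6): add — endpoints in different components.
S-V (11): add — endpoints in different components.
P-W (14): add — endpoints in different components.
Edges rejected before the tree was complete: 1.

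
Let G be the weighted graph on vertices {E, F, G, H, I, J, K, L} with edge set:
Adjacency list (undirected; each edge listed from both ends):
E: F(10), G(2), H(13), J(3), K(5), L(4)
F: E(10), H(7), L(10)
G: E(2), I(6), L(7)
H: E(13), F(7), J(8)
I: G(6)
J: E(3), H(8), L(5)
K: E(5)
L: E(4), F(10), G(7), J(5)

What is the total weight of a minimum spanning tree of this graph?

Prim, starting at K.
Step 1: frontier [E—K 5] → take E—K (5); add E.
Step 2: frontier [E—G 2, E—J 3, E—L 4, E—F 10, E—H 13] → take E—G (2); add G.
Step 3: frontier [E—J 3, E—L 4, E—F 10, E—H 13, G—I 6, G—L 7] → take E—J (3); add J.
Step 4: frontier [E—L 4, E—F 10, E—H 13, G—I 6, G—L 7, J—L 5, H—J 8] → take E—L (4); add L.
Step 5: frontier [E—F 10, E—H 13, G—I 6, H—J 8, F—L 10] → take G—I (6); add I.
Step 6: frontier [E—F 10, E—H 13, H—J 8, F—L 10] → take H—J (8); add H.
Step 7: frontier [E—F 10, F—H 7, F—L 10] → take F—H (7); add F.
MST edges: E—K, E—G, E—J, E—L, G—I, H—J, F—H; total weight 5+2+3+4+6+8+7 = 35.

35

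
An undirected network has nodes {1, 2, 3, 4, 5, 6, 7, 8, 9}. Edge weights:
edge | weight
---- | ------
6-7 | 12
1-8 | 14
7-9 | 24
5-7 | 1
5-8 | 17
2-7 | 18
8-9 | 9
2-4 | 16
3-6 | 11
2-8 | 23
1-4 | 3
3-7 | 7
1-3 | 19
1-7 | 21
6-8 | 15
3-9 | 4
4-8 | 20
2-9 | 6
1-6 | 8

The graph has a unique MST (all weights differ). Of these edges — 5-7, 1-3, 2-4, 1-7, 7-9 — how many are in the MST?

1

Kruskal's algorithm — process edges by increasing weight (ties by edge label):
5-7 (1): add — endpoints in different components.
1-4 (3): add — endpoints in different components.
3-9 (4): add — endpoints in different components.
2-9 (6): add — endpoints in different components.
3-7 (7): add — endpoints in different components.
1-6 (8): add — endpoints in different components.
8-9 (9): add — endpoints in different components.
3-6 (11): add — endpoints in different components.
MST edge set: {5-7, 1-4, 3-9, 2-9, 3-7, 1-6, 8-9, 3-6}.
Of the listed edges, {5-7} are in the MST → 1.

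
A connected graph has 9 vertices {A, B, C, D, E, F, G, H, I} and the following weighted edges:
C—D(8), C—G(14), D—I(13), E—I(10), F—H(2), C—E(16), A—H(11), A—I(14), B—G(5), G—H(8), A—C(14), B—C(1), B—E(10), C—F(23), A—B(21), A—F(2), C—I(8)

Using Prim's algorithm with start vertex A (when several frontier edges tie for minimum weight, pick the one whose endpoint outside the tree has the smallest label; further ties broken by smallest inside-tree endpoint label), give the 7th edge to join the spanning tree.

Prim, starting at A.
Step 1: cheapest edge leaving the tree is A—F (2); add F.
Step 2: cheapest edge leaving the tree is F—H (2); add H.
Step 3: cheapest edge leaving the tree is G—H (8); add G.
Step 4: cheapest edge leaving the tree is B—G (5); add B.
Step 5: cheapest edge leaving the tree is B—C (1); add C.
Step 6: cheapest edge leaving the tree is C—D (8); add D.
Step 7: cheapest edge leaving the tree is C—I (8); add I.
Step 8: cheapest edge leaving the tree is B—E (10); add E.
The 7th edge added is C—I.

C-I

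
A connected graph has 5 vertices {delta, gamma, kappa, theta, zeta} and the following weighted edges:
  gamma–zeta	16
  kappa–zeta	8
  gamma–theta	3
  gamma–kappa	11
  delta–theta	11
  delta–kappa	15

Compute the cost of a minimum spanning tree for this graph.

33

Grow the tree from kappa using Prim:
Step 1: frontier [kappa–zeta 8, gamma–kappa 11, delta–kappa 15] → take kappa–zeta (8); add zeta.
Step 2: frontier [gamma–kappa 11, delta–kappa 15, gamma–zeta 16] → take gamma–kappa (11); add gamma.
Step 3: frontier [gamma–theta 3, delta–kappa 15] → take gamma–theta (3); add theta.
Step 4: frontier [delta–kappa 15, delta–theta 11] → take delta–theta (11); add delta.
MST edges: kappa–zeta, gamma–kappa, gamma–theta, delta–theta; total weight 8+11+3+11 = 33.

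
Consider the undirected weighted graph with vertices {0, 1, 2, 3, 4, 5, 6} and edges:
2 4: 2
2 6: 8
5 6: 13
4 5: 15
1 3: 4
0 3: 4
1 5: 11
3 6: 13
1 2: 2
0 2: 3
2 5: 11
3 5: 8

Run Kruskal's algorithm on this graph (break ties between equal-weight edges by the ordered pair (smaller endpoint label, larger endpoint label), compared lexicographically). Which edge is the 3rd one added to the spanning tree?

Kruskal: consider edges lightest-first.
1 2 (2): add. Components now {0} {1,2} {3} {4} {5} {6}
2 4 (2): add. Components now {0} {1,2,4} {3} {5} {6}
0 2 (3): add. Components now {0,1,2,4} {3} {5} {6}
0 3 (4): add. Components now {0,1,2,3,4} {5} {6}
1 3 (4): skip — 1 and 3 already connected.
2 6 (8): add. Components now {0,1,2,3,4,6} {5}
3 5 (8): add. Components now {0,1,2,3,4,5,6}
The 3rd edge added is 0 2.

0-2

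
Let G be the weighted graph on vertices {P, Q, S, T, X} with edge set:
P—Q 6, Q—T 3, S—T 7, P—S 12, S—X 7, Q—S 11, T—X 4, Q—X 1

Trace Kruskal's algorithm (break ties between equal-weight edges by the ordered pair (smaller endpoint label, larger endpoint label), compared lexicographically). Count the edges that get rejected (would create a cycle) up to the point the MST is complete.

Kruskal: consider edges lightest-first.
Q—X (1): add — endpoints in different components.
Q—T (3): add — endpoints in different components.
T—X (4): skip — X and T already connected.
P—Q (6): add — endpoints in different components.
S—T (7): add — endpoints in different components.
Edges rejected before the tree was complete: 1.

1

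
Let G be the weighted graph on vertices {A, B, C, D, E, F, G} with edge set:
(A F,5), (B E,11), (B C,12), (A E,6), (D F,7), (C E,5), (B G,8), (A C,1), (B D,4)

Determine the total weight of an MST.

30

Kruskal's algorithm — process edges by increasing weight (ties by edge label):
A C (1): add — endpoints in different components.
B D (4): add — endpoints in different components.
A F (5): add — endpoints in different components.
C E (5): add — endpoints in different components.
A E (6): skip — A and E already connected.
D F (7): add — endpoints in different components.
B G (8): add — endpoints in different components.
MST edges: A C, B D, A F, C E, D F, B G; total weight 1+4+5+5+7+8 = 30.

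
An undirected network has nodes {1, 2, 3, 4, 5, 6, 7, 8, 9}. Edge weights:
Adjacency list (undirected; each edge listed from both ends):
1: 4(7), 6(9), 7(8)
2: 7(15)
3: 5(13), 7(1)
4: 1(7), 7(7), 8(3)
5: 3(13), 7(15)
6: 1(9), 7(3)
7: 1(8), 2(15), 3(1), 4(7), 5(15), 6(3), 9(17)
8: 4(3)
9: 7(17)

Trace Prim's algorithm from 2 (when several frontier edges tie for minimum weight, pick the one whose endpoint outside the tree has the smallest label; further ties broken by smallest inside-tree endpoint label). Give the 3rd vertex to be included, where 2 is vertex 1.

3

Prim, starting at 2.
Step 1: frontier [2-7 15] → take 2-7 (15); add 7.
Step 2: frontier [3-7 1, 6-7 3, 4-7 7, 1-7 8, 5-7 15, 7-9 17] → take 3-7 (1); add 3.
Step 3: frontier [3-5 13, 6-7 3, 4-7 7, 1-7 8, 5-7 15, 7-9 17] → take 6-7 (3); add 6.
Step 4: frontier [3-5 13, 1-6 9, 4-7 7, 1-7 8, 5-7 15, 7-9 17] → take 4-7 (7); add 4.
Step 5: frontier [3-5 13, 4-8 3, 1-4 7, 1-6 9, 1-7 8, 5-7 15, 7-9 17] → take 4-8 (3); add 8.
Step 6: frontier [3-5 13, 1-4 7, 1-6 9, 1-7 8, 5-7 15, 7-9 17] → take 1-4 (7); add 1.
Step 7: frontier [3-5 13, 5-7 15, 7-9 17] → take 3-5 (13); add 5.
Step 8: frontier [7-9 17] → take 7-9 (17); add 9.
Vertex order: 2, 7, 3, 6, 4, 8, 1, 5, 9. The 3rd vertex is 3.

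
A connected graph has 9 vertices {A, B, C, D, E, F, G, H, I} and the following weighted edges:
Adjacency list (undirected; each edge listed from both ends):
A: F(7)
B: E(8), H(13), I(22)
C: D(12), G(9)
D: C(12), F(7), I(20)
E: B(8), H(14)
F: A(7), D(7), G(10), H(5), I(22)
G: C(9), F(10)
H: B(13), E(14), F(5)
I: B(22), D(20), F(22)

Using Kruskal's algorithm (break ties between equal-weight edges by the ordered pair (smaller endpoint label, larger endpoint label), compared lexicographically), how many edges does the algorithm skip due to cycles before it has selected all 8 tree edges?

Sort edges by weight, then run Kruskal:
F H (5): add — endpoints in different components.
A F (7): add — endpoints in different components.
D F (7): add — endpoints in different components.
B E (8): add — endpoints in different components.
C G (9): add — endpoints in different components.
F G (10): add — endpoints in different components.
C D (12): skip — C and D already connected.
B H (13): add — endpoints in different components.
E H (14): skip — E and H already connected.
D I (20): add — endpoints in different components.
Edges rejected before the tree was complete: 2.

2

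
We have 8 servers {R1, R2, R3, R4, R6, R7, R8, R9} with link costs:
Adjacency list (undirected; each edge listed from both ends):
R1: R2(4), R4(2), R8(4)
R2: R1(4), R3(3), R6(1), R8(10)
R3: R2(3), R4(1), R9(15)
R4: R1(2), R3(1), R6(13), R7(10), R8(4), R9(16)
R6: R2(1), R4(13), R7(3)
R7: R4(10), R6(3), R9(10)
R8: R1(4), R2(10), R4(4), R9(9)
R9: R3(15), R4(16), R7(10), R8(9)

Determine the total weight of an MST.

23

Kruskal's algorithm — process edges by increasing weight (ties by edge label):
R2—R6 (1): add — endpoints in different components.
R3—R4 (1): add — endpoints in different components.
R1—R4 (2): add — endpoints in different components.
R2—R3 (3): add — endpoints in different components.
R6—R7 (3): add — endpoints in different components.
R1—R2 (4): skip — R1 and R2 already connected.
R1—R8 (4): add — endpoints in different components.
R4—R8 (4): skip — R4 and R8 already connected.
R8—R9 (9): add — endpoints in different components.
MST edges: R2—R6, R3—R4, R1—R4, R2—R3, R6—R7, R1—R8, R8—R9; total weight 1+1+2+3+3+4+9 = 23.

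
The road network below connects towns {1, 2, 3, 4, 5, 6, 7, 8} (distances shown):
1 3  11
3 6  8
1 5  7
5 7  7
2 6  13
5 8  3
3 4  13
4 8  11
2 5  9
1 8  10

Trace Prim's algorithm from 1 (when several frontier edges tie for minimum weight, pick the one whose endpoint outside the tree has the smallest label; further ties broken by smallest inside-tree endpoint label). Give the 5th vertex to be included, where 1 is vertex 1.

2

Prim's algorithm from 1:
Step 1: cheapest edge leaving the tree is 1 5 (7); add 5.
Step 2: cheapest edge leaving the tree is 5 8 (3); add 8.
Step 3: cheapest edge leaving the tree is 5 7 (7); add 7.
Step 4: cheapest edge leaving the tree is 2 5 (9); add 2.
Step 5: cheapest edge leaving the tree is 1 3 (11); add 3.
Step 6: cheapest edge leaving the tree is 3 6 (8); add 6.
Step 7: cheapest edge leaving the tree is 4 8 (11); add 4.
Vertex order: 1, 5, 8, 7, 2, 3, 6, 4. The 5th vertex is 2.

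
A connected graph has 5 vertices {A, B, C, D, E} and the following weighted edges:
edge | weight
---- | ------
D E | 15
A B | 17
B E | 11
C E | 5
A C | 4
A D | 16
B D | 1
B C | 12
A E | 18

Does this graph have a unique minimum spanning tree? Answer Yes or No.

Yes

Sort edges by weight, then run Kruskal:
B D (1): add — endpoints in different components.
A C (4): add — endpoints in different components.
C E (5): add — endpoints in different components.
B E (11): add — endpoints in different components.
Every non-tree edge has weight strictly greater than the heaviest edge on the tree path between its endpoints, so the MST is unique.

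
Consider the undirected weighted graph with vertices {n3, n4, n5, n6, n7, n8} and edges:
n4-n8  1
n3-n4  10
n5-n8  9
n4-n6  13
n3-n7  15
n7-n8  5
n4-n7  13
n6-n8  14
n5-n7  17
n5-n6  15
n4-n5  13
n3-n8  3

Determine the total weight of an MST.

31

Grow the tree from n5 using Prim:
Step 1: frontier [n5-n8 9, n4-n5 13, n5-n6 15, n5-n7 17] → take n5-n8 (9); add n8.
Step 2: frontier [n4-n5 13, n5-n6 15, n5-n7 17, n4-n8 1, n3-n8 3, n7-n8 5, n6-n8 14] → take n4-n8 (1); add n4.
Step 3: frontier [n3-n4 10, n4-n6 13, n4-n7 13, n5-n6 15, n5-n7 17, n3-n8 3, n7-n8 5, n6-n8 14] → take n3-n8 (3); add n3.
Step 4: frontier [n3-n7 15, n4-n6 13, n4-n7 13, n5-n6 15, n5-n7 17, n7-n8 5, n6-n8 14] → take n7-n8 (5); add n7.
Step 5: frontier [n4-n6 13, n5-n6 15, n6-n8 14] → take n4-n6 (13); add n6.
MST edges: n5-n8, n4-n8, n3-n8, n7-n8, n4-n6; total weight 9+1+3+5+13 = 31.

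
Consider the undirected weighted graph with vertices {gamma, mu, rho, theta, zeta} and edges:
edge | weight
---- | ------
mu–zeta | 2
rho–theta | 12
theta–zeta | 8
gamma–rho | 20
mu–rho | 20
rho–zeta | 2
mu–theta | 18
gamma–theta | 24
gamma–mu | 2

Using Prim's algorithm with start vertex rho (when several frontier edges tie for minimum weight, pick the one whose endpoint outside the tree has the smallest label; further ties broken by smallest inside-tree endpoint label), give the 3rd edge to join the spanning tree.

Prim, starting at rho.
Step 1: frontier [rho–zeta 2, rho–theta 12, gamma–rho 20, mu–rho 20] → take rho–zeta (2); add zeta.
Step 2: frontier [rho–theta 12, gamma–rho 20, mu–rho 20, mu–zeta 2, theta–zeta 8] → take mu–zeta (2); add mu.
Step 3: frontier [gamma–mu 2, mu–theta 18, rho–theta 12, gamma–rho 20, theta–zeta 8] → take gamma–mu (2); add gamma.
Step 4: frontier [gamma–theta 24, mu–theta 18, rho–theta 12, theta–zeta 8] → take theta–zeta (8); add theta.
The 3rd edge added is gamma–mu.

gamma-mu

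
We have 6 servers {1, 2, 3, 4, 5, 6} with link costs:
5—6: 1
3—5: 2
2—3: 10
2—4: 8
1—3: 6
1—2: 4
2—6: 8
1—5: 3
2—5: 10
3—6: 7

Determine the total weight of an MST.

18

Prim's algorithm from 4:
Step 1: cheapest edge leaving the tree is 2—4 (8); add 2.
Step 2: cheapest edge leaving the tree is 1—2 (4); add 1.
Step 3: cheapest edge leaving the tree is 1—5 (3); add 5.
Step 4: cheapest edge leaving the tree is 5—6 (1); add 6.
Step 5: cheapest edge leaving the tree is 3—5 (2); add 3.
MST edges: 2—4, 1—2, 1—5, 5—6, 3—5; total weight 8+4+3+1+2 = 18.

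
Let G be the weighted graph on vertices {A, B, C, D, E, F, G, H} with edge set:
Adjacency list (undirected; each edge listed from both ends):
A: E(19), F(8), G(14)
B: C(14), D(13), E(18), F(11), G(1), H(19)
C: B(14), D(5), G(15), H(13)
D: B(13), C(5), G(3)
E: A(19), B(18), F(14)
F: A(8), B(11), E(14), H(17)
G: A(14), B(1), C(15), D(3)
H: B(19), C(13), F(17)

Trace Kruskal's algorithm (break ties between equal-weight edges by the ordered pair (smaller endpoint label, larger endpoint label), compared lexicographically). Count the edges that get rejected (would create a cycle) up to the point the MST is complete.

3

Kruskal's algorithm — process edges by increasing weight (ties by edge label):
B—G (1): add — endpoints in different components.
D—G (3): add — endpoints in different components.
C—D (5): add — endpoints in different components.
A—F (8): add — endpoints in different components.
B—F (11): add — endpoints in different components.
B—D (13): skip — B and D already connected.
C—H (13): add — endpoints in different components.
A—G (14): skip — A and G already connected.
B—C (14): skip — B and C already connected.
E—F (14): add — endpoints in different components.
Edges rejected before the tree was complete: 3.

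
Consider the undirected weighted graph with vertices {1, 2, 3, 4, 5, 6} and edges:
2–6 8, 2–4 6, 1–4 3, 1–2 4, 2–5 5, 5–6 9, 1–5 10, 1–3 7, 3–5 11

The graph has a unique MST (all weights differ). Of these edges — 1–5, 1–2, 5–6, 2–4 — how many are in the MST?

1

Sort edges by weight, then run Kruskal:
1–4 (3): add. Components now {1,4} {2} {3} {5} {6}
1–2 (4): add. Components now {1,2,4} {3} {5} {6}
2–5 (5): add. Components now {1,2,4,5} {3} {6}
2–4 (6): skip — 2 and 4 already connected.
1–3 (7): add. Components now {1,2,3,4,5} {6}
2–6 (8): add. Components now {1,2,3,4,5,6}
MST edge set: {1–4, 1–2, 2–5, 1–3, 2–6}.
Of the listed edges, {1–2} are in the MST → 1.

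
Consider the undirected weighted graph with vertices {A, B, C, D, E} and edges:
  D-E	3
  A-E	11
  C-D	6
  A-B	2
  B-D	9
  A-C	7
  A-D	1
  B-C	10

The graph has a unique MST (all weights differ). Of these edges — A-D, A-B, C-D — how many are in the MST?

Kruskal: consider edges lightest-first.
A-D (1): add — endpoints in different components.
A-B (2): add — endpoints in different components.
D-E (3): add — endpoints in different components.
C-D (6): add — endpoints in different components.
MST edge set: {A-D, A-B, D-E, C-D}.
Of the listed edges, {A-D, A-B, C-D} are in the MST → 3.

3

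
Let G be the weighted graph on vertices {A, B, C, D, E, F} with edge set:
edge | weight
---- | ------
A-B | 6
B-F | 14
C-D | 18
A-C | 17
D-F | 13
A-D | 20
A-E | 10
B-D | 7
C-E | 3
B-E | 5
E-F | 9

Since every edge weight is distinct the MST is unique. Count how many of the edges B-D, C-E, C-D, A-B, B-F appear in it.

3

Kruskal: consider edges lightest-first.
C-E (3): add. Components now {A} {B} {C,E} {D} {F}
B-E (5): add. Components now {A} {B,C,E} {D} {F}
A-B (6): add. Components now {A,B,C,E} {D} {F}
B-D (7): add. Components now {A,B,C,D,E} {F}
E-F (9): add. Components now {A,B,C,D,E,F}
MST edge set: {C-E, B-E, A-B, B-D, E-F}.
Of the listed edges, {B-D, C-E, A-B} are in the MST → 3.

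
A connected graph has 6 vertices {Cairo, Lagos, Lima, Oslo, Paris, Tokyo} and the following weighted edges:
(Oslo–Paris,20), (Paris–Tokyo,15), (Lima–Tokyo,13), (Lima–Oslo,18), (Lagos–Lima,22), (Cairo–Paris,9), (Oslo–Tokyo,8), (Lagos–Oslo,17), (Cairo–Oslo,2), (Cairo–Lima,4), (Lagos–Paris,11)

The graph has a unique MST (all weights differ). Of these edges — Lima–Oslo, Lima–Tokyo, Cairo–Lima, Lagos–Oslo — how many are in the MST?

Sort edges by weight, then run Kruskal:
Cairo–Oslo (2): add. Components now {Paris} {Lima} {Lagos} {Cairo,Oslo} {Tokyo}
Cairo–Lima (4): add. Components now {Paris} {Cairo,Lima,Oslo} {Lagos} {Tokyo}
Oslo–Tokyo (8): add. Components now {Paris} {Cairo,Lima,Oslo,Tokyo} {Lagos}
Cairo–Paris (9): add. Components now {Cairo,Lima,Oslo,Paris,Tokyo} {Lagos}
Lagos–Paris (11): add. Components now {Cairo,Lagos,Lima,Oslo,Paris,Tokyo}
MST edge set: {Cairo–Oslo, Cairo–Lima, Oslo–Tokyo, Cairo–Paris, Lagos–Paris}.
Of the listed edges, {Cairo–Lima} are in the MST → 1.

1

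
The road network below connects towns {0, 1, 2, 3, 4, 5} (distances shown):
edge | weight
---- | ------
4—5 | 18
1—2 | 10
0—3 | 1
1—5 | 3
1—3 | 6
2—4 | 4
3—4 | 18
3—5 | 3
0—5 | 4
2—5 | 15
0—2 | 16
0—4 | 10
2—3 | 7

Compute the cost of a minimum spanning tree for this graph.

18

Grow the tree from 1 using Prim:
Step 1: cheapest edge leaving the tree is 1—5 (3); add 5.
Step 2: cheapest edge leaving the tree is 3—5 (3); add 3.
Step 3: cheapest edge leaving the tree is 0—3 (1); add 0.
Step 4: cheapest edge leaving the tree is 2—3 (7); add 2.
Step 5: cheapest edge leaving the tree is 2—4 (4); add 4.
MST edges: 1—5, 3—5, 0—3, 2—3, 2—4; total weight 3+3+1+7+4 = 18.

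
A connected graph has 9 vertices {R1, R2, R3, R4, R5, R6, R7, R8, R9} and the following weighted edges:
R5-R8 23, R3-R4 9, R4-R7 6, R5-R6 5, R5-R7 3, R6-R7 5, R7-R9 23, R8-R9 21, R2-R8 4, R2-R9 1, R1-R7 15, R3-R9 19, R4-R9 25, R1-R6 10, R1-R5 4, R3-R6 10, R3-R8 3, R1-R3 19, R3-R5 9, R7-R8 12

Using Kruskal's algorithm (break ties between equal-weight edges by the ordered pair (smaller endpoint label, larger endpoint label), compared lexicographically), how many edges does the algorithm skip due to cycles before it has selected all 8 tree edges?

Kruskal: consider edges lightest-first.
R2-R9 (1): add — endpoints in different components.
R3-R8 (3): add — endpoints in different components.
R5-R7 (3): add — endpoints in different components.
R1-R5 (4): add — endpoints in different components.
R2-R8 (4): add — endpoints in different components.
R5-R6 (5): add — endpoints in different components.
R6-R7 (5): skip — R7 and R6 already connected.
R4-R7 (6): add — endpoints in different components.
R3-R4 (9): add — endpoints in different components.
Edges rejected before the tree was complete: 1.

1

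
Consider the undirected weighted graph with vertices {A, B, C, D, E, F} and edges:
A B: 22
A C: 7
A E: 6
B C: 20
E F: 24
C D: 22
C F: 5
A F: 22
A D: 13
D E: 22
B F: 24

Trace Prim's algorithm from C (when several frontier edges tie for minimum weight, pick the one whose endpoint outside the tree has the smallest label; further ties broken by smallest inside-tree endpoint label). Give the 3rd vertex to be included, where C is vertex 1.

Grow the tree from C using Prim:
Step 1: frontier [C F 5, A C 7, B C 20, C D 22] → take C F (5); add F.
Step 2: frontier [A C 7, B C 20, C D 22, A F 22, B F 24, E F 24] → take A C (7); add A.
Step 3: frontier [A E 6, A D 13, A B 22, B C 20, C D 22, B F 24, E F 24] → take A E (6); add E.
Step 4: frontier [A D 13, A B 22, B C 20, C D 22, D E 22, B F 24] → take A D (13); add D.
Step 5: frontier [A B 22, B C 20, B F 24] → take B C (20); add B.
Vertex order: C, F, A, E, D, B. The 3rd vertex is A.

A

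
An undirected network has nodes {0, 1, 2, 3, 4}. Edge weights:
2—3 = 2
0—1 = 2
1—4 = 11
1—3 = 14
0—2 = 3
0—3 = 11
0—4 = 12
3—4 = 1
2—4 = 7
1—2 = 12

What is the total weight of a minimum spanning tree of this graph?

8

Prim, starting at 4.
Step 1: frontier [3—4 1, 2—4 7, 1—4 11, 0—4 12] → take 3—4 (1); add 3.
Step 2: frontier [2—3 2, 0—3 11, 1—3 14, 2—4 7, 1—4 11, 0—4 12] → take 2—3 (2); add 2.
Step 3: frontier [0—2 3, 1—2 12, 0—3 11, 1—3 14, 1—4 11, 0—4 12] → take 0—2 (3); add 0.
Step 4: frontier [0—1 2, 1—2 12, 1—3 14, 1—4 11] → take 0—1 (2); add 1.
MST edges: 3—4, 2—3, 0—2, 0—1; total weight 1+2+3+2 = 8.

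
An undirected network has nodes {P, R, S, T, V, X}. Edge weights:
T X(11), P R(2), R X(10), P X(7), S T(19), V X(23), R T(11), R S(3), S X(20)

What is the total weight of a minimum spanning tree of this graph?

Kruskal: consider edges lightest-first.
P R (2): add. Components now {V} {P,R} {X} {S} {T}
R S (3): add. Components now {V} {P,R,S} {X} {T}
P X (7): add. Components now {V} {P,R,S,X} {T}
R X (10): skip — X and R already connected.
R T (11): add. Components now {V} {P,R,S,T,X}
T X (11): skip — X and T already connected.
S T (19): skip — S and T already connected.
S X (20): skip — X and S already connected.
V X (23): add. Components now {P,R,S,T,V,X}
MST edges: P R, R S, P X, R T, V X; total weight 2+3+7+11+23 = 46.

46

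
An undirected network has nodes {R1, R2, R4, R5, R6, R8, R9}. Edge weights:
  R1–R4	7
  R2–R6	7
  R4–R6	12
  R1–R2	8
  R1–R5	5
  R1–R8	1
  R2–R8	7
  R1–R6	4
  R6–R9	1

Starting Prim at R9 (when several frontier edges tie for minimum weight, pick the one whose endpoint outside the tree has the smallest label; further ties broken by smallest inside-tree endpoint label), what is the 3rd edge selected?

R1-R8

Prim, starting at R9.
Step 1: frontier [R6–R9 1] → take R6–R9 (1); add R6.
Step 2: frontier [R1–R6 4, R2–R6 7, R4–R6 12] → take R1–R6 (4); add R1.
Step 3: frontier [R1–R8 1, R1–R5 5, R1–R4 7, R1–R2 8, R2–R6 7, R4–R6 12] → take R1–R8 (1); add R8.
Step 4: frontier [R1–R5 5, R1–R4 7, R1–R2 8, R2–R6 7, R4–R6 12, R2–R8 7] → take R1–R5 (5); add R5.
Step 5: frontier [R1–R4 7, R1–R2 8, R2–R6 7, R4–R6 12, R2–R8 7] → take R2–R6 (7); add R2.
Step 6: frontier [R1–R4 7, R4–R6 12] → take R1–R4 (7); add R4.
The 3rd edge added is R1–R8.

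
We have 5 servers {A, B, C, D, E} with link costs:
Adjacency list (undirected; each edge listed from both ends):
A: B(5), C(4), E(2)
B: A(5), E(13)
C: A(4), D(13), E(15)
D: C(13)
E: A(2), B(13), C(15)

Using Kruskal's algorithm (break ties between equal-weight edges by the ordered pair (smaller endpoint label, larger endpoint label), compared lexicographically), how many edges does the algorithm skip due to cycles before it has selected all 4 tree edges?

1

Kruskal: consider edges lightest-first.
A–E (2): add — endpoints in different components.
A–C (4): add — endpoints in different components.
A–B (5): add — endpoints in different components.
B–E (13): skip — B and E already connected.
C–D (13): add — endpoints in different components.
Edges rejected before the tree was complete: 1.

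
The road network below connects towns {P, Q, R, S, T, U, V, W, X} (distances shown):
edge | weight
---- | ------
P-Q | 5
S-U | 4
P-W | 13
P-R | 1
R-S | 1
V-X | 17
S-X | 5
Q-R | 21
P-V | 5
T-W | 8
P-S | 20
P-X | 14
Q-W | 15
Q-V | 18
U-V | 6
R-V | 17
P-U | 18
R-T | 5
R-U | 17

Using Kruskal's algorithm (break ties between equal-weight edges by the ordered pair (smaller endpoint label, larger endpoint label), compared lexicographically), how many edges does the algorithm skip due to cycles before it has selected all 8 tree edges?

Kruskal: consider edges lightest-first.
P-R (1): add — endpoints in different components.
R-S (1): add — endpoints in different components.
S-U (4): add — endpoints in different components.
P-Q (5): add — endpoints in different components.
P-V (5): add — endpoints in different components.
R-T (5): add — endpoints in different components.
S-X (5): add — endpoints in different components.
U-V (6): skip — V and U already connected.
T-W (8): add — endpoints in different components.
Edges rejected before the tree was complete: 1.

1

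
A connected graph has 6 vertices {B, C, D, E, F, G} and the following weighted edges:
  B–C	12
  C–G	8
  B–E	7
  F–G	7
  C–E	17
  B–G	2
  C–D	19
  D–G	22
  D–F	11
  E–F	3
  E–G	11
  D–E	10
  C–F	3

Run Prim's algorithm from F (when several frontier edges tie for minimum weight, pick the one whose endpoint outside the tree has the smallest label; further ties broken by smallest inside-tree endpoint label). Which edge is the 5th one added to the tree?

D-E

Grow the tree from F using Prim:
Step 1: frontier [C–F 3, E–F 3, F–G 7, D–F 11] → take C–F (3); add C.
Step 2: frontier [C–G 8, B–C 12, C–E 17, C–D 19, E–F 3, F–G 7, D–F 11] → take E–F (3); add E.
Step 3: frontier [C–G 8, B–C 12, C–D 19, B–E 7, D–E 10, E–G 11, F–G 7, D–F 11] → take B–E (7); add B.
Step 4: frontier [B–G 2, C–G 8, C–D 19, D–E 10, E–G 11, F–G 7, D–F 11] → take B–G (2); add G.
Step 5: frontier [C–D 19, D–E 10, D–F 11, D–G 22] → take D–E (10); add D.
The 5th edge added is D–E.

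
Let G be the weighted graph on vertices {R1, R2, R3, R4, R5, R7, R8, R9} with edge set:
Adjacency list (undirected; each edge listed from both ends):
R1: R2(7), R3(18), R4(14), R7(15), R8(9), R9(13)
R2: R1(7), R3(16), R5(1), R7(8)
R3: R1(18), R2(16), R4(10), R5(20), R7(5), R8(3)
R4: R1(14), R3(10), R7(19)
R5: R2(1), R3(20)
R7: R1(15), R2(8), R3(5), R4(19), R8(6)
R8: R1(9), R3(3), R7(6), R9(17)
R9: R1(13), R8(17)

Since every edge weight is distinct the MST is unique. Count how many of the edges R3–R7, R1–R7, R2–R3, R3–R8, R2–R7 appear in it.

3

Sort edges by weight, then run Kruskal:
R2–R5 (1): add — endpoints in different components.
R3–R8 (3): add — endpoints in different components.
R3–R7 (5): add — endpoints in different components.
R7–R8 (6): skip — R8 and R7 already connected.
R1–R2 (7): add — endpoints in different components.
R2–R7 (8): add — endpoints in different components.
R1–R8 (9): skip — R8 and R1 already connected.
R3–R4 (10): add — endpoints in different components.
R1–R9 (13): add — endpoints in different components.
MST edge set: {R2–R5, R3–R8, R3–R7, R1–R2, R2–R7, R3–R4, R1–R9}.
Of the listed edges, {R3–R7, R3–R8, R2–R7} are in the MST → 3.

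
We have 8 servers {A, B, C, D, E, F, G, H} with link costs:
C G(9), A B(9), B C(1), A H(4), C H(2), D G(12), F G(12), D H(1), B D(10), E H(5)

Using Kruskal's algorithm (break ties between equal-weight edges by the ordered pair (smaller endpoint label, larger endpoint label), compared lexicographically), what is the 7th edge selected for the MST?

Kruskal: consider edges lightest-first.
B C (1): add — endpoints in different components.
D H (1): add — endpoints in different components.
C H (2): add — endpoints in different components.
A H (4): add — endpoints in different components.
E H (5): add — endpoints in different components.
A B (9): skip — A and B already connected.
C G (9): add — endpoints in different components.
B D (10): skip — B and D already connected.
D G (12): skip — D and G already connected.
F G (12): add — endpoints in different components.
The 7th edge added is F G.

F-G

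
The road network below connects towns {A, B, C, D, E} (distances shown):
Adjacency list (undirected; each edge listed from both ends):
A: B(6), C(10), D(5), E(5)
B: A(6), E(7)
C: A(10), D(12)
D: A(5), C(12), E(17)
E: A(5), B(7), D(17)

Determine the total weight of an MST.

26

Kruskal: consider edges lightest-first.
A-D (5): add. Components now {A,D} {B} {C} {E}
A-E (5): add. Components now {A,D,E} {B} {C}
A-B (6): add. Components now {A,B,D,E} {C}
B-E (7): skip — B and E already connected.
A-C (10): add. Components now {A,B,C,D,E}
MST edges: A-D, A-E, A-B, A-C; total weight 5+5+6+10 = 26.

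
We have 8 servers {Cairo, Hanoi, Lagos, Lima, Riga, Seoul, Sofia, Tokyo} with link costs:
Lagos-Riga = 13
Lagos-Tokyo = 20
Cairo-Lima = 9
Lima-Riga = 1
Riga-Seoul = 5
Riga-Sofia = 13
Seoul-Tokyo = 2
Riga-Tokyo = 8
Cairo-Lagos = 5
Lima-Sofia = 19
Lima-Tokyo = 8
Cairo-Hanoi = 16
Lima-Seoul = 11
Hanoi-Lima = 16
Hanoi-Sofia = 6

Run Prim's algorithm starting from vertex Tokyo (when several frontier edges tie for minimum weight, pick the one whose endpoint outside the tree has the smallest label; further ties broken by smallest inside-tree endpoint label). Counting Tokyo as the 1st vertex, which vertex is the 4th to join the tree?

Grow the tree from Tokyo using Prim:
Step 1: cheapest edge leaving the tree is Seoul-Tokyo (2); add Seoul.
Step 2: cheapest edge leaving the tree is Riga-Seoul (5); add Riga.
Step 3: cheapest edge leaving the tree is Lima-Riga (1); add Lima.
Step 4: cheapest edge leaving the tree is Cairo-Lima (9); add Cairo.
Step 5: cheapest edge leaving the tree is Cairo-Lagos (5); add Lagos.
Step 6: cheapest edge leaving the tree is Riga-Sofia (13); add Sofia.
Step 7: cheapest edge leaving the tree is Hanoi-Sofia (6); add Hanoi.
Vertex order: Tokyo, Seoul, Riga, Lima, Cairo, Lagos, Sofia, Hanoi. The 4th vertex is Lima.

Lima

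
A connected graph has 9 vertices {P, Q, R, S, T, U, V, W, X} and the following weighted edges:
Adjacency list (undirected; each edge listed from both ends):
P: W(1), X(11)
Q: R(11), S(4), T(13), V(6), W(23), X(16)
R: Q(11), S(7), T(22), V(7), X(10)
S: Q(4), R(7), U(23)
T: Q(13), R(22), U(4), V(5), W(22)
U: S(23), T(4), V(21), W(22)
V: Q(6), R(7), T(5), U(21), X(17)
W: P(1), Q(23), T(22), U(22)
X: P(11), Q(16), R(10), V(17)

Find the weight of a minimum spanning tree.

48

Kruskal: consider edges lightest-first.
P—W (1): add — endpoints in different components.
Q—S (4): add — endpoints in different components.
T—U (4): add — endpoints in different components.
T—V (5): add — endpoints in different components.
Q—V (6): add — endpoints in different components.
R—S (7): add — endpoints in different components.
R—V (7): skip — V and R already connected.
R—X (10): add — endpoints in different components.
P—X (11): add — endpoints in different components.
MST edges: P—W, Q—S, T—U, T—V, Q—V, R—S, R—X, P—X; total weight 1+4+4+5+6+7+10+11 = 48.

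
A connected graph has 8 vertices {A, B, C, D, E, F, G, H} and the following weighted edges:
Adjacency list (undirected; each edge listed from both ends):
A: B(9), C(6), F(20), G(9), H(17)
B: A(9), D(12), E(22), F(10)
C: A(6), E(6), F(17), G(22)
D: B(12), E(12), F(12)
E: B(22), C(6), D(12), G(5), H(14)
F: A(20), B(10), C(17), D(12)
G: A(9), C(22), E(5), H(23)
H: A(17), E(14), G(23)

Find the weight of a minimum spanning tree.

Kruskal's algorithm — process edges by increasing weight (ties by edge label):
E—G (5): add — endpoints in different components.
A—C (6): add — endpoints in different components.
C—E (6): add — endpoints in different components.
A—B (9): add — endpoints in different components.
A—G (9): skip — A and G already connected.
B—F (10): add — endpoints in different components.
B—D (12): add — endpoints in different components.
D—E (12): skip — D and E already connected.
D—F (12): skip — D and F already connected.
E—H (14): add — endpoints in different components.
MST edges: E—G, A—C, C—E, A—B, B—F, B—D, E—H; total weight 5+6+6+9+10+12+14 = 62.

62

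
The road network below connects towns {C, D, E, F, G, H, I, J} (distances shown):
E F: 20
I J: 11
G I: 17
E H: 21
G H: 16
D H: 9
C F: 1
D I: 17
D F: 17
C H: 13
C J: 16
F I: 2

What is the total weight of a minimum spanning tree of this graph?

72

Prim's algorithm from I:
Step 1: cheapest edge leaving the tree is F I (2); add F.
Step 2: cheapest edge leaving the tree is C F (1); add C.
Step 3: cheapest edge leaving the tree is I J (11); add J.
Step 4: cheapest edge leaving the tree is C H (13); add H.
Step 5: cheapest edge leaving the tree is D H (9); add D.
Step 6: cheapest edge leaving the tree is G H (16); add G.
Step 7: cheapest edge leaving the tree is E F (20); add E.
MST edges: F I, C F, I J, C H, D H, G H, E F; total weight 2+1+11+13+9+16+20 = 72.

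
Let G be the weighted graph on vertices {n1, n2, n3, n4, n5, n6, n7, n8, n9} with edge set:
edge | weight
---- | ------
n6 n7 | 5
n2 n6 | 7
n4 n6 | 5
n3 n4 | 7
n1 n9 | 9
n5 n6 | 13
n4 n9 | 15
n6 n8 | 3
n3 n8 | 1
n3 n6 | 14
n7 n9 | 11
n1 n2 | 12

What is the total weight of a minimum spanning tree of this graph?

Prim, starting at n1.
Step 1: frontier [n1 n9 9, n1 n2 12] → take n1 n9 (9); add n9.
Step 2: frontier [n1 n2 12, n7 n9 11, n4 n9 15] → take n7 n9 (11); add n7.
Step 3: frontier [n1 n2 12, n6 n7 5, n4 n9 15] → take n6 n7 (5); add n6.
Step 4: frontier [n1 n2 12, n6 n8 3, n4 n6 5, n2 n6 7, n5 n6 13, n3 n6 14, n4 n9 15] → take n6 n8 (3); add n8.
Step 5: frontier [n1 n2 12, n4 n6 5, n2 n6 7, n5 n6 13, n3 n6 14, n3 n8 1, n4 n9 15] → take n3 n8 (1); add n3.
Step 6: frontier [n1 n2 12, n3 n4 7, n4 n6 5, n2 n6 7, n5 n6 13, n4 n9 15] → take n4 n6 (5); add n4.
Step 7: frontier [n1 n2 12, n2 n6 7, n5 n6 13] → take n2 n6 (7); add n2.
Step 8: frontier [n5 n6 13] → take n5 n6 (13); add n5.
MST edges: n1 n9, n7 n9, n6 n7, n6 n8, n3 n8, n4 n6, n2 n6, n5 n6; total weight 9+11+5+3+1+5+7+13 = 54.

54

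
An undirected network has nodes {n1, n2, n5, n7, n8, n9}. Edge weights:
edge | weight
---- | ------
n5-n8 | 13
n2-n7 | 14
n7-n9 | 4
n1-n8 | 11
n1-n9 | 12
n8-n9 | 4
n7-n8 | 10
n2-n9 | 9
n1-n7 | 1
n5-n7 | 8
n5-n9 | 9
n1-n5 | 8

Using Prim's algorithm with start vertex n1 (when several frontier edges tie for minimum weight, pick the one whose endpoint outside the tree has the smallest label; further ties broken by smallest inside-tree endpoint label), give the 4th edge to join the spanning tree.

n1-n5

Prim, starting at n1.
Step 1: cheapest edge leaving the tree is n1-n7 (1); add n7.
Step 2: cheapest edge leaving the tree is n7-n9 (4); add n9.
Step 3: cheapest edge leaving the tree is n8-n9 (4); add n8.
Step 4: cheapest edge leaving the tree is n1-n5 (8); add n5.
Step 5: cheapest edge leaving the tree is n2-n9 (9); add n2.
The 4th edge added is n1-n5.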